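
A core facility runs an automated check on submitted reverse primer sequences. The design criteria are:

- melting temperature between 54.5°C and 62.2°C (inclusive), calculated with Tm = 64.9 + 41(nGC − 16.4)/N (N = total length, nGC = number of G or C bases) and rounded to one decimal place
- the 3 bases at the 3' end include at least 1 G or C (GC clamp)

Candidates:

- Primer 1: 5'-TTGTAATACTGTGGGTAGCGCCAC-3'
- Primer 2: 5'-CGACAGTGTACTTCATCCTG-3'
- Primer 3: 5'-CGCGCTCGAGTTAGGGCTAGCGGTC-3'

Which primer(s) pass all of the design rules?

Primer 1 only.

Primer 1 (24 nt, A=5 T=7 G=7 C=5): Tm = 64.9 + 41·(12 − 16.4)/24 = 57.4°C ✓; 3' end CAC has 2 G/C ✓ — passes.
Primer 2 (20 nt, A=4 T=6 G=4 C=6): Tm = 64.9 + 41·(10 − 16.4)/20 = 51.8°C, outside 54.5–62.2°C ✗; 3' end CTG has 2 G/C ✓ — fails.
Primer 3 (25 nt, A=3 T=5 G=10 C=7): Tm = 64.9 + 41·(17 − 16.4)/25 = 65.9°C, outside 54.5–62.2°C ✗; 3' end GTC has 2 G/C ✓ — fails.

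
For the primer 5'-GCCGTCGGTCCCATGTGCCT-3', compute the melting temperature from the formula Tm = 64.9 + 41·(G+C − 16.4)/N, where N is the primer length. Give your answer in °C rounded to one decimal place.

Base counts: A=1, T=5, G=6, C=8; G+C = 14, N = 20.
Tm = 64.9 + 41·(14 − 16.4)/20 = 64.9 + -98.40/20 = 60.0°C.

60.0°C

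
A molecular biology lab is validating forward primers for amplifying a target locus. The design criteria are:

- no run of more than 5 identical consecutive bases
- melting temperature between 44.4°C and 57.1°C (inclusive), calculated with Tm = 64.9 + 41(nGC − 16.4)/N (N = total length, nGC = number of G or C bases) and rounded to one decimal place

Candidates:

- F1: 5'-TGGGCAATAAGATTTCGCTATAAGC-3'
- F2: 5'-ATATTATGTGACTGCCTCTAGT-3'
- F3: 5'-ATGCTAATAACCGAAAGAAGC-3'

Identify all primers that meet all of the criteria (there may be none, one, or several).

F1, F2 and F3.

F1 (25 nt, A=8 T=7 G=6 C=4): longest run = 3 ✓; Tm = 64.9 + 41·(10 − 16.4)/25 = 54.4°C ✓ — passes.
F2 (22 nt, A=5 T=9 G=4 C=4): longest run = 2 ✓; Tm = 64.9 + 41·(8 − 16.4)/22 = 49.2°C ✓ — passes.
F3 (21 nt, A=10 T=3 G=4 C=4): longest run = 3 ✓; Tm = 64.9 + 41·(8 − 16.4)/21 = 48.5°C ✓ — passes.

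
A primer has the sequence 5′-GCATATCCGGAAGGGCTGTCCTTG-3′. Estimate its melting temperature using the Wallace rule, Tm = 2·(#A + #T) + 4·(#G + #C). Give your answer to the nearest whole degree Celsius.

Base counts: A=4, T=6, G=8, C=6 (length 24).
Tm = 2·(4+6) + 4·(8+6) = 2·10 + 4·14 = 20 + 56 = 76°C.

76°C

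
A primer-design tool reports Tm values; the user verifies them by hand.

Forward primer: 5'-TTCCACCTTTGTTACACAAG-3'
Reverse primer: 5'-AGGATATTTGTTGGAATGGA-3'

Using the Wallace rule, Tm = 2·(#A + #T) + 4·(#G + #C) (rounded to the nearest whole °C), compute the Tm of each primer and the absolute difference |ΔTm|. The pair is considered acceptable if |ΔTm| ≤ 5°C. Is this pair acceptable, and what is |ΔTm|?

|ΔTm| = 2°C; the pair is acceptable.

Forward: A=5 T=7 G=2 C=6 → Tm = 2·12 + 4·8 = 56°C.
Reverse: A=6 T=7 G=7 C=0 → Tm = 2·13 + 4·7 = 54°C.
|ΔTm| = |56 − 54| = 2°C, ≤ 5°C.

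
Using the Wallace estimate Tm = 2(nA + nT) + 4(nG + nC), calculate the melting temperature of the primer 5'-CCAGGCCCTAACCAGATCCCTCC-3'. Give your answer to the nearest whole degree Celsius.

76°C

Base counts: A=5, T=3, G=3, C=12 (length 23).
Tm = 2·(5+3) + 4·(3+12) = 2·8 + 4·15 = 16 + 60 = 76°C.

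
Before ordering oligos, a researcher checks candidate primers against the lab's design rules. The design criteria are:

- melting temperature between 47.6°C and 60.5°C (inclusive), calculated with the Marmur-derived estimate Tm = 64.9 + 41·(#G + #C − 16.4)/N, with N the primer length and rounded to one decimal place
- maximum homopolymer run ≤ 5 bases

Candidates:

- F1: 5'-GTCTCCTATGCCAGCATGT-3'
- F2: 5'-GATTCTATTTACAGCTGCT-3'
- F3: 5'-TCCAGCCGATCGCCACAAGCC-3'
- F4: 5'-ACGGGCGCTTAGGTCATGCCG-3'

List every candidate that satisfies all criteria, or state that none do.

F1 (19 nt, A=3 T=6 G=4 C=6): Tm = 64.9 + 41·(10 − 16.4)/19 = 51.1°C ✓; longest run = 2 ✓ — passes.
F2 (19 nt, A=4 T=8 G=3 C=4): Tm = 64.9 + 41·(7 − 16.4)/19 = 44.6°C, outside 47.6–60.5°C ✗; longest run = 3 ✓ — fails.
F3 (21 nt, A=5 T=2 G=4 C=10): Tm = 64.9 + 41·(14 − 16.4)/21 = 60.2°C ✓; longest run = 2 ✓ — passes.
F4 (21 nt, A=3 T=4 G=8 C=6): Tm = 64.9 + 41·(14 − 16.4)/21 = 60.2°C ✓; longest run = 3 ✓ — passes.

F1, F3 and F4.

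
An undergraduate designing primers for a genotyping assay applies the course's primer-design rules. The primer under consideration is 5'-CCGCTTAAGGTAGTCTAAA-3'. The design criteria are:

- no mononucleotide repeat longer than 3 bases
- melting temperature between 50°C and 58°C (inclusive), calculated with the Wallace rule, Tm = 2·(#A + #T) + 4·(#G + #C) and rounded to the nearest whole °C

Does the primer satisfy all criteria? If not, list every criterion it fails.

Meets all criteria.

Base counts: A=6, T=5, G=4, C=4 (length 19).
homopolymer run: longest run = 3 ✓
Tm: Tm = 2·11 + 4·8 = 54°C ✓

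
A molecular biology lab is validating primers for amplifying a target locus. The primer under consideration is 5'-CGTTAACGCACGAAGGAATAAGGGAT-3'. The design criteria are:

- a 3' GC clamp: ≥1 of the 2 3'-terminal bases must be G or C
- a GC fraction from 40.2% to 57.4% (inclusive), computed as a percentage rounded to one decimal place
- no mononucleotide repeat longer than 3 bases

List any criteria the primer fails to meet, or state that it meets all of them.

Fails: GC clamp.

Base counts: A=10, T=4, G=8, C=4 (length 26).
GC clamp: 3' end AT has 0 G/C, need ≥1 ✗
GC content: GC 12/26 = 46.2% ✓
homopolymer run: longest run = 3 ✓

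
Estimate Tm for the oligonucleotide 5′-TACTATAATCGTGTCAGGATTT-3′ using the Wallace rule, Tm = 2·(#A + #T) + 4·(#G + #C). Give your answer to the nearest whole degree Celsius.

Base counts: A=6, T=9, G=4, C=3 (length 22).
Tm = 2·(6+9) + 4·(4+3) = 2·15 + 4·7 = 30 + 28 = 58°C.

58°C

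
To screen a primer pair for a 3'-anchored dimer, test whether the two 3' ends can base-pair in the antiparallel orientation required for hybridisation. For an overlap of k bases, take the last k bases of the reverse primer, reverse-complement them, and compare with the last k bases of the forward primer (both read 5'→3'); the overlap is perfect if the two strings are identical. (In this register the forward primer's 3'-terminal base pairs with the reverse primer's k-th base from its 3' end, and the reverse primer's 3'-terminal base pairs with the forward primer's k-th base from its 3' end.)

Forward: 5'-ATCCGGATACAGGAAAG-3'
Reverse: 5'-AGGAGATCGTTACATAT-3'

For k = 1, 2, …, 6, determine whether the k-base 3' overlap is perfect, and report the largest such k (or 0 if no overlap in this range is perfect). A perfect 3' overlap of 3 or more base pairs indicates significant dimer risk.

Longest perfect overlap: 0 complementary base pairs; below the dimer-risk threshold (threshold 3).

Last 6 bases (5'→3') — forward …GGAAAG, reverse …ACATAT.
Reverse complement of the reverse primer's last 6 bases: ATATGT; its first k bases are the reverse complement of the reverse primer's last k bases, so a perfect k-base overlap needs the forward primer's last k bases to equal them.
Comparing (forward last k vs required): k=1: G vs A ✗; k=2: AG vs AT ✗; k=3: AAG vs ATA ✗; k=4: AAAG vs ATAT ✗; k=5: GAAAG vs ATATG ✗; k=6: GGAAAG vs ATATGT ✗.
No overlap length from 1 to 6 is perfect, so the longest perfect 3' overlap is 0.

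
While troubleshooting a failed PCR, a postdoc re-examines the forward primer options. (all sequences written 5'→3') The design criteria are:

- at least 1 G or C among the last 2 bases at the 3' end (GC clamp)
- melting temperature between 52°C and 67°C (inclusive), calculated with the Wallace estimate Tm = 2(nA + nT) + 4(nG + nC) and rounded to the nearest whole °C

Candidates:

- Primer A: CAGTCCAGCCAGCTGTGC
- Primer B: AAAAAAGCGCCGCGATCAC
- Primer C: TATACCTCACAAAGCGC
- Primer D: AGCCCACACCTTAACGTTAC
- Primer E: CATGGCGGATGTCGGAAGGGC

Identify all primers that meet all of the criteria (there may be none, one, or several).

Primer A, Primer B and Primer D.

Primer A (18 nt, A=3 T=3 G=5 C=7): 3' end GC has 2 G/C ✓; Tm = 2·6 + 4·12 = 60°C ✓ — passes.
Primer B (19 nt, A=8 T=1 G=4 C=6): 3' end AC has 1 G/C ✓; Tm = 2·9 + 4·10 = 58°C ✓ — passes.
Primer C (17 nt, A=6 T=3 G=2 C=6): 3' end GC has 2 G/C ✓; Tm = 2·9 + 4·8 = 50°C, outside 52–67°C ✗ — fails.
Primer D (20 nt, A=6 T=4 G=2 C=8): 3' end AC has 1 G/C ✓; Tm = 2·10 + 4·10 = 60°C ✓ — passes.
Primer E (21 nt, A=4 T=3 G=10 C=4): 3' end GC has 2 G/C ✓; Tm = 2·7 + 4·14 = 70°C, outside 52–67°C ✗ — fails.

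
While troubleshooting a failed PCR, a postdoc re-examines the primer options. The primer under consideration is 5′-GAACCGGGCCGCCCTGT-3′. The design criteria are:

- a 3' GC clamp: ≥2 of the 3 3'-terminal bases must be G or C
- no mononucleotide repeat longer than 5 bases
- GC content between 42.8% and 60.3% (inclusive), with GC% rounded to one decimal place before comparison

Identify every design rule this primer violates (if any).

Fails: GC clamp, GC content.

Base counts: A=2, T=2, G=6, C=7 (length 17).
GC clamp: 3' end TGT has 1 G/C, need ≥2 ✗
homopolymer run: longest run = 3 ✓
GC content: GC 13/17 = 76.5%, outside 42.8–60.3% ✗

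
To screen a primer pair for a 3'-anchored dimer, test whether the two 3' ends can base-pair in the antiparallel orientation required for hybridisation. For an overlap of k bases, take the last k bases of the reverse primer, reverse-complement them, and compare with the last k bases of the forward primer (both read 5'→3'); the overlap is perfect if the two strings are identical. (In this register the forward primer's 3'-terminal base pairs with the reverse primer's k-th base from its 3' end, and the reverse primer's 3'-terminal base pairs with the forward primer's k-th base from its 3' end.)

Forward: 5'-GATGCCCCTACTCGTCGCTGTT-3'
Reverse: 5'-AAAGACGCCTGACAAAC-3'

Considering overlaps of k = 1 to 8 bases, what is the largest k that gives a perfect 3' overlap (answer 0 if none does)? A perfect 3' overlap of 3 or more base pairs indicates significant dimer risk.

Longest perfect overlap: 3 complementary base pairs; significant dimer risk (threshold 3).

Last 8 bases (5'→3') — forward …TCGCTGTT, reverse …TGACAAAC.
Reverse complement of the reverse primer's last 8 bases: GTTTGTCA; its first k bases are the reverse complement of the reverse primer's last k bases, so a perfect k-base overlap needs the forward primer's last k bases to equal them.
Comparing (forward last k vs required): k=1: T vs G ✗; k=2: TT vs GT ✗; k=3: GTT vs GTT ✓; k=4: TGTT vs GTTT ✗; k=5: CTGTT vs GTTTG ✗; k=6: GCTGTT vs GTTTGT ✗; k=7: CGCTGTT vs GTTTGTC ✗; k=8: TCGCTGTT vs GTTTGTCA ✗.
Only k = 3 is perfect, so the longest perfect 3' overlap is 3.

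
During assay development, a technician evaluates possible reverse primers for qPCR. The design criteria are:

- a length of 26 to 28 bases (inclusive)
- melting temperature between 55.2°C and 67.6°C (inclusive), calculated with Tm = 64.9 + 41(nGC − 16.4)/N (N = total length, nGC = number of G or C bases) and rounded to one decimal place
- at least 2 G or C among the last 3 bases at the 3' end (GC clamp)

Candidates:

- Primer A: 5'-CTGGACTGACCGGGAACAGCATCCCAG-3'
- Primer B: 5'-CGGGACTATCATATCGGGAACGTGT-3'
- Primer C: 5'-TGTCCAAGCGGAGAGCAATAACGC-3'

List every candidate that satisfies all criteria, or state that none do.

Primer A only.

Primer A (27 nt, A=7 T=3 G=8 C=9): length 27 ✓; Tm = 64.9 + 41·(17 − 16.4)/27 = 65.8°C ✓; 3' end CAG has 2 G/C ✓ — passes.
Primer B (25 nt, A=6 T=6 G=8 C=5): length 25, outside 26–28 ✗; Tm = 64.9 + 41·(13 − 16.4)/25 = 59.3°C ✓; 3' end TGT has 1 G/C, need ≥2 ✗ — fails.
Primer C (24 nt, A=8 T=3 G=7 C=6): length 24, outside 26–28 ✗; Tm = 64.9 + 41·(13 − 16.4)/24 = 59.1°C ✓; 3' end CGC has 3 G/C ✓ — fails.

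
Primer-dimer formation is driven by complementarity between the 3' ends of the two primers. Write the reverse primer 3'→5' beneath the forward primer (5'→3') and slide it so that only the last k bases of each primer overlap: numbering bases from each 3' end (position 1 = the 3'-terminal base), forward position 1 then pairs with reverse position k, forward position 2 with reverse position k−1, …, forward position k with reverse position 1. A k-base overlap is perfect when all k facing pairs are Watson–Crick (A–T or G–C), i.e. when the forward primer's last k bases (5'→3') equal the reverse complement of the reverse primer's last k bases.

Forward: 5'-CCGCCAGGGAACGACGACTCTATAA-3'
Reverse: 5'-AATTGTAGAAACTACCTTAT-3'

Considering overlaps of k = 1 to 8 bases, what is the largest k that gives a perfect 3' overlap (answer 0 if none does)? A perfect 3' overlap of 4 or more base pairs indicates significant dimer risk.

Longest perfect overlap: 4 complementary base pairs; significant dimer risk (threshold 4).

Last 8 bases (5'→3') — forward …CTCTATAA, reverse …TACCTTAT.
Reverse complement of the reverse primer's last 8 bases: ATAAGGTA; its first k bases are the reverse complement of the reverse primer's last k bases, so a perfect k-base overlap needs the forward primer's last k bases to equal them.
Comparing (forward last k vs required): k=1: A vs A ✓; k=2: AA vs AT ✗; k=3: TAA vs ATA ✗; k=4: ATAA vs ATAA ✓; k=5: TATAA vs ATAAG ✗; k=6: CTATAA vs ATAAGG ✗; k=7: TCTATAA vs ATAAGGT ✗; k=8: CTCTATAA vs ATAAGGTA ✗.
Perfect overlaps at k = 1, 4; the largest is 4.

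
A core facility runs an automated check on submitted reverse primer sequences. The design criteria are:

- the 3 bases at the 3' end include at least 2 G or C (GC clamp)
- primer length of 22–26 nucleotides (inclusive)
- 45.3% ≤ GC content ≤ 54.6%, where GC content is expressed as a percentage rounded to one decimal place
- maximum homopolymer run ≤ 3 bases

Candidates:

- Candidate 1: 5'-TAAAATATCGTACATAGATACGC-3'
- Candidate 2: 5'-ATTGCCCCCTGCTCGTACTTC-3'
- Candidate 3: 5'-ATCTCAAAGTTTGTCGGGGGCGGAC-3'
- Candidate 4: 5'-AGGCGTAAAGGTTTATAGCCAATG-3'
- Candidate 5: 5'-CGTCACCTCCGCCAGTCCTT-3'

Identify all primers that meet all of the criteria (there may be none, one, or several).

Candidate 1 (23 nt, A=10 T=6 G=3 C=4): 3' end CGC has 3 G/C ✓; length 23 ✓; GC 7/23 = 30.4%, outside 45.3–54.6% ✗; longest run = 4, exceeds 3 ✗ — fails.
Candidate 2 (21 nt, A=2 T=7 G=3 C=9): 3' end TTC has 1 G/C, need ≥2 ✗; length 21, outside 22–26 ✗; GC 12/21 = 57.1%, outside 45.3–54.6% ✗; longest run = 5, exceeds 3 ✗ — fails.
Candidate 3 (25 nt, A=5 T=6 G=9 C=5): 3' end GAC has 2 G/C ✓; length 25 ✓; GC 14/25 = 56.0%, outside 45.3–54.6% ✗; longest run = 5, exceeds 3 ✗ — fails.
Candidate 4 (24 nt, A=8 T=6 G=7 C=3): 3' end ATG has 1 G/C, need ≥2 ✗; length 24 ✓; GC 10/24 = 41.7%, outside 45.3–54.6% ✗; longest run = 3 ✓ — fails.
Candidate 5 (20 nt, A=2 T=5 G=3 C=10): 3' end CTT has 1 G/C, need ≥2 ✗; length 20, outside 22–26 ✗; GC 13/20 = 65.0%, outside 45.3–54.6% ✗; longest run = 2 ✓ — fails.

None of the candidates satisfy all criteria.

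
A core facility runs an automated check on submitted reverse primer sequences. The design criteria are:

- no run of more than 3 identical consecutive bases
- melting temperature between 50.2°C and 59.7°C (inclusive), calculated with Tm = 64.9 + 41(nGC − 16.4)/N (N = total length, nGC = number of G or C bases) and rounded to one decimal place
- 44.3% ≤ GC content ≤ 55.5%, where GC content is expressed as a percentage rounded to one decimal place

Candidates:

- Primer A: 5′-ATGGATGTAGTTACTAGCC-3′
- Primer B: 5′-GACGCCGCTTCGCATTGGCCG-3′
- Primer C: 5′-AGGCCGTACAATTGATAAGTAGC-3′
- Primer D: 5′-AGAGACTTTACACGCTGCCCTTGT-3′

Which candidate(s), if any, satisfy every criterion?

Primer A (19 nt, A=5 T=6 G=5 C=3): longest run = 2 ✓; Tm = 64.9 + 41·(8 − 16.4)/19 = 46.8°C, outside 50.2–59.7°C ✗; GC 8/19 = 42.1%, outside 44.3–55.5% ✗ — fails.
Primer B (21 nt, A=2 T=4 G=7 C=8): longest run = 2 ✓; Tm = 64.9 + 41·(15 − 16.4)/21 = 62.2°C, outside 50.2–59.7°C ✗; GC 15/21 = 71.4%, outside 44.3–55.5% ✗ — fails.
Primer C (23 nt, A=8 T=5 G=6 C=4): longest run = 2 ✓; Tm = 64.9 + 41·(10 − 16.4)/23 = 53.5°C ✓; GC 10/23 = 43.5%, outside 44.3–55.5% ✗ — fails.
Primer D (24 nt, A=5 T=7 G=5 C=7): longest run = 3 ✓; Tm = 64.9 + 41·(12 − 16.4)/24 = 57.4°C ✓; GC 12/24 = 50.0% ✓ — passes.

Primer D only.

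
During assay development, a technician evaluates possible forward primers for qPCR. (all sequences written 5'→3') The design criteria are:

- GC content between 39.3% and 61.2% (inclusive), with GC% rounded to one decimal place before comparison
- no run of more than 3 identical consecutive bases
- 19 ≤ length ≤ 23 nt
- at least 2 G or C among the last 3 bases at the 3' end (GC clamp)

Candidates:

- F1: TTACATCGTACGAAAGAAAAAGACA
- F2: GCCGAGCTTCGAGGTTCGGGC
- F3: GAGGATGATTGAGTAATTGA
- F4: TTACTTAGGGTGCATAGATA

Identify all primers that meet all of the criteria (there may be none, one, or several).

None of the candidates satisfy all criteria.

F1 (25 nt, A=13 T=4 G=4 C=4): GC 8/25 = 32.0%, outside 39.3–61.2% ✗; longest run = 5, exceeds 3 ✗; length 25, outside 19–23 ✗; 3' end ACA has 1 G/C, need ≥2 ✗ — fails.
F2 (21 nt, A=2 T=4 G=9 C=6): GC 15/21 = 71.4%, outside 39.3–61.2% ✗; longest run = 3 ✓; length 21 ✓; 3' end GGC has 3 G/C ✓ — fails.
F3 (20 nt, A=7 T=6 G=7 C=0): GC 7/20 = 35.0%, outside 39.3–61.2% ✗; longest run = 2 ✓; length 20 ✓; 3' end TGA has 1 G/C, need ≥2 ✗ — fails.
F4 (20 nt, A=6 T=7 G=5 C=2): GC 7/20 = 35.0%, outside 39.3–61.2% ✗; longest run = 3 ✓; length 20 ✓; 3' end ATA has 0 G/C, need ≥2 ✗ — fails.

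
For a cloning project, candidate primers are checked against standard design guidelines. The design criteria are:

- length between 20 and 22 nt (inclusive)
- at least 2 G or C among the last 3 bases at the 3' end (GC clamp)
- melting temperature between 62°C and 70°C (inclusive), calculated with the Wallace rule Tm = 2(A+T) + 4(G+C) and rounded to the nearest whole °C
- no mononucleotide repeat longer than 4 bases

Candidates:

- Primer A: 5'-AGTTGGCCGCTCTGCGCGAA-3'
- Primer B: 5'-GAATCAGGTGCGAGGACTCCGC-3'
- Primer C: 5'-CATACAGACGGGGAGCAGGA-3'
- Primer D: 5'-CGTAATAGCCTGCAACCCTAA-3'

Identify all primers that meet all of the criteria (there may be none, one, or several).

Primer A (20 nt, A=3 T=4 G=7 C=6): length 20 ✓; 3' end GAA has 1 G/C, need ≥2 ✗; Tm = 2·7 + 4·13 = 66°C ✓; longest run = 2 ✓ — fails.
Primer B (22 nt, A=5 T=3 G=8 C=6): length 22 ✓; 3' end CGC has 3 G/C ✓; Tm = 2·8 + 4·14 = 72°C, outside 62–70°C ✗; longest run = 2 ✓ — fails.
Primer C (20 nt, A=7 T=1 G=8 C=4): length 20 ✓; 3' end GGA has 2 G/C ✓; Tm = 2·8 + 4·12 = 64°C ✓; longest run = 4 ✓ — passes.
Primer D (21 nt, A=7 T=4 G=3 C=7): length 21 ✓; 3' end TAA has 0 G/C, need ≥2 ✗; Tm = 2·11 + 4·10 = 62°C ✓; longest run = 3 ✓ — fails.

Primer C only.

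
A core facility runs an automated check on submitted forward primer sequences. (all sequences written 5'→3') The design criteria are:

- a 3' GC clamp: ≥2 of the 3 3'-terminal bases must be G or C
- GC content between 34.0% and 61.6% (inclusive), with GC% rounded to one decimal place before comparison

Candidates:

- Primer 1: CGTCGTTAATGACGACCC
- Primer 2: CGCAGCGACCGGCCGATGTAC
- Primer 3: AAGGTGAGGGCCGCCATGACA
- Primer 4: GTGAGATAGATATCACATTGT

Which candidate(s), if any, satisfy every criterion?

Primer 1 (18 nt, A=4 T=4 G=4 C=6): 3' end CCC has 3 G/C ✓; GC 10/18 = 55.6% ✓ — passes.
Primer 2 (21 nt, A=4 T=2 G=7 C=8): 3' end TAC has 1 G/C, need ≥2 ✗; GC 15/21 = 71.4%, outside 34.0–61.6% ✗ — fails.
Primer 3 (21 nt, A=6 T=2 G=8 C=5): 3' end ACA has 1 G/C, need ≥2 ✗; GC 13/21 = 61.9%, outside 34.0–61.6% ✗ — fails.
Primer 4 (21 nt, A=7 T=7 G=5 C=2): 3' end TGT has 1 G/C, need ≥2 ✗; GC 7/21 = 33.3%, outside 34.0–61.6% ✗ — fails.

Primer 1 only.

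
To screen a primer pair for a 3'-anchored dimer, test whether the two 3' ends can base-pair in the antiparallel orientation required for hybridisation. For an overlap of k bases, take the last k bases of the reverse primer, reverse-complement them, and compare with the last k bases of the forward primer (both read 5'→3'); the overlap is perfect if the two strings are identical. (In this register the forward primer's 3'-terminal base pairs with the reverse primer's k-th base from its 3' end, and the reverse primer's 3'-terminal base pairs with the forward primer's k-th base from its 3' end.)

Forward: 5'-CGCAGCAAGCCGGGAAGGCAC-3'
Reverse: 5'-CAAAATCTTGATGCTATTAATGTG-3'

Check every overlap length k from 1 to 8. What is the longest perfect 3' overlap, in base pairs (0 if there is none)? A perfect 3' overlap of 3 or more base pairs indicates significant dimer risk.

Last 8 bases (5'→3') — forward …GAAGGCAC, reverse …TTAATGTG.
Reverse complement of the reverse primer's last 8 bases: CACATTAA; its first k bases are the reverse complement of the reverse primer's last k bases, so a perfect k-base overlap needs the forward primer's last k bases to equal them.
Comparing (forward last k vs required): k=1: C vs C ✓; k=2: AC vs CA ✗; k=3: CAC vs CAC ✓; k=4: GCAC vs CACA ✗; k=5: GGCAC vs CACAT ✗; k=6: AGGCAC vs CACATT ✗; k=7: AAGGCAC vs CACATTA ✗; k=8: GAAGGCAC vs CACATTAA ✗.
Perfect overlaps at k = 1, 3; the largest is 3.

Longest perfect overlap: 3 complementary base pairs; significant dimer risk (threshold 3).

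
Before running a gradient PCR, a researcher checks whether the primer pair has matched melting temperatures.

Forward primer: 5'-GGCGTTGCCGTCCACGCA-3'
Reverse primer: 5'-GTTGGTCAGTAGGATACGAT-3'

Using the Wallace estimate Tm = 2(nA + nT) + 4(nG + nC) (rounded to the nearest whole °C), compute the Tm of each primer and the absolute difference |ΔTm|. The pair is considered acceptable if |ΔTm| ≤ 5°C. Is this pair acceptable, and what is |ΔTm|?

Forward: A=2 T=3 G=6 C=7 → Tm = 2·5 + 4·13 = 62°C.
Reverse: A=5 T=6 G=7 C=2 → Tm = 2·11 + 4·9 = 58°C.
|ΔTm| = |62 − 58| = 4°C, ≤ 5°C.

|ΔTm| = 4°C; the pair is acceptable.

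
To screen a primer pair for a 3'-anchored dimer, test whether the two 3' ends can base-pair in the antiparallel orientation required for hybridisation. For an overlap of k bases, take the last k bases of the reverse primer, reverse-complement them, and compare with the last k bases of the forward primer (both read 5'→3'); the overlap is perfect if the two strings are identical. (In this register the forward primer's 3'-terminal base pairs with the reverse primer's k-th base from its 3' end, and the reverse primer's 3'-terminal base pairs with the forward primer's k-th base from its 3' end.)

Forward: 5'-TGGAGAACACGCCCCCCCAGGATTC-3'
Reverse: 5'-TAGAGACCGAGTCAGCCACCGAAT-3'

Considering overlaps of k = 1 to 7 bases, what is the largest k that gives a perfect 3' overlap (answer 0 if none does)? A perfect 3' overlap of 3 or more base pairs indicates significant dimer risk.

Last 7 bases (5'→3') — forward …AGGATTC, reverse …ACCGAAT.
Reverse complement of the reverse primer's last 7 bases: ATTCGGT; its first k bases are the reverse complement of the reverse primer's last k bases, so a perfect k-base overlap needs the forward primer's last k bases to equal them.
Comparing (forward last k vs required): k=1: C vs A ✗; k=2: TC vs AT ✗; k=3: TTC vs ATT ✗; k=4: ATTC vs ATTC ✓; k=5: GATTC vs ATTCG ✗; k=6: GGATTC vs ATTCGG ✗; k=7: AGGATTC vs ATTCGGT ✗.
Only k = 4 is perfect, so the longest perfect 3' overlap is 4.

Longest perfect overlap: 4 complementary base pairs; significant dimer risk (threshold 3).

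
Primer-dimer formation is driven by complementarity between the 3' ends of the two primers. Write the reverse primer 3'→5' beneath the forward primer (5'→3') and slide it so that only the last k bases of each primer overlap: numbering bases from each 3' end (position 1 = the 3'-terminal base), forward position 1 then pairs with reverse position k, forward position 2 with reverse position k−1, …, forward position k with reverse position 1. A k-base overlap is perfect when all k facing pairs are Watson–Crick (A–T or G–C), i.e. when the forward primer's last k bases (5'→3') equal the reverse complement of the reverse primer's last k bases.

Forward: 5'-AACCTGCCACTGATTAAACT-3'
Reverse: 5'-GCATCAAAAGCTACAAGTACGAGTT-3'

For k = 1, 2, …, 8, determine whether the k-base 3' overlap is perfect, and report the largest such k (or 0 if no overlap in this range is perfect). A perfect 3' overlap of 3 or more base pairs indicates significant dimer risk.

Longest perfect overlap: 4 complementary base pairs; significant dimer risk (threshold 3).

Last 8 bases (5'→3') — forward …ATTAAACT, reverse …TACGAGTT.
Reverse complement of the reverse primer's last 8 bases: AACTCGTA; its first k bases are the reverse complement of the reverse primer's last k bases, so a perfect k-base overlap needs the forward primer's last k bases to equal them.
Comparing (forward last k vs required): k=1: T vs A ✗; k=2: CT vs AA ✗; k=3: ACT vs AAC ✗; k=4: AACT vs AACT ✓; k=5: AAACT vs AACTC ✗; k=6: TAAACT vs AACTCG ✗; k=7: TTAAACT vs AACTCGT ✗; k=8: ATTAAACT vs AACTCGTA ✗.
Only k = 4 is perfect, so the longest perfect 3' overlap is 4.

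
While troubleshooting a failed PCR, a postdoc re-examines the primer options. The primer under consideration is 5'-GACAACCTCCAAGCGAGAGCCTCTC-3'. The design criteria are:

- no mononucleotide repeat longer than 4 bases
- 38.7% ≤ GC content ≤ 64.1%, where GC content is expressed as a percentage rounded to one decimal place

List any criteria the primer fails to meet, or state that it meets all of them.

Base counts: A=7, T=3, G=5, C=10 (length 25).
homopolymer run: longest run = 2 ✓
GC content: GC 15/25 = 60.0% ✓

Meets all criteria.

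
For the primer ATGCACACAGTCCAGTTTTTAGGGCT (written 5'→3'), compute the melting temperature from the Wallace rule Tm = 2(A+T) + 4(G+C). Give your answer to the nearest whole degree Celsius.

Base counts: A=6, T=8, G=6, C=6 (length 26).
Tm = 2·(6+8) + 4·(6+6) = 2·14 + 4·12 = 28 + 48 = 76°C.

76°C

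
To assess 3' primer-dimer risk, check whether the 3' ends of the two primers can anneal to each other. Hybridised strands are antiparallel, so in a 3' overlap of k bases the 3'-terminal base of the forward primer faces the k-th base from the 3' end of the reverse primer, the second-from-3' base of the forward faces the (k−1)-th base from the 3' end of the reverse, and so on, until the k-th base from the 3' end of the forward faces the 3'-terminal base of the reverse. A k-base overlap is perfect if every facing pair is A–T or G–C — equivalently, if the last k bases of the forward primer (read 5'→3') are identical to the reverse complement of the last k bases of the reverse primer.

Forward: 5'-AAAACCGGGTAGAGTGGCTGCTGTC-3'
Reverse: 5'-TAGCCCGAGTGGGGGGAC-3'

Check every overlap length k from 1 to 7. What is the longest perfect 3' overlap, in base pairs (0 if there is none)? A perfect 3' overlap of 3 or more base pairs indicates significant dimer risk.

Longest perfect overlap: 3 complementary base pairs; significant dimer risk (threshold 3).

Last 7 bases (5'→3') — forward …TGCTGTC, reverse …GGGGGAC.
Reverse complement of the reverse primer's last 7 bases: GTCCCCC; its first k bases are the reverse complement of the reverse primer's last k bases, so a perfect k-base overlap needs the forward primer's last k bases to equal them.
Comparing (forward last k vs required): k=1: C vs G ✗; k=2: TC vs GT ✗; k=3: GTC vs GTC ✓; k=4: TGTC vs GTCC ✗; k=5: CTGTC vs GTCCC ✗; k=6: GCTGTC vs GTCCCC ✗; k=7: TGCTGTC vs GTCCCCC ✗.
Only k = 3 is perfect, so the longest perfect 3' overlap is 3.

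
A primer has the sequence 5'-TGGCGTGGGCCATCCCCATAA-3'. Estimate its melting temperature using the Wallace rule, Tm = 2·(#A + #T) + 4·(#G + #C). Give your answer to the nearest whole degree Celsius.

68°C

Base counts: A=4, T=4, G=6, C=7 (length 21).
Tm = 2·(4+4) + 4·(6+7) = 2·8 + 4·13 = 16 + 52 = 68°C.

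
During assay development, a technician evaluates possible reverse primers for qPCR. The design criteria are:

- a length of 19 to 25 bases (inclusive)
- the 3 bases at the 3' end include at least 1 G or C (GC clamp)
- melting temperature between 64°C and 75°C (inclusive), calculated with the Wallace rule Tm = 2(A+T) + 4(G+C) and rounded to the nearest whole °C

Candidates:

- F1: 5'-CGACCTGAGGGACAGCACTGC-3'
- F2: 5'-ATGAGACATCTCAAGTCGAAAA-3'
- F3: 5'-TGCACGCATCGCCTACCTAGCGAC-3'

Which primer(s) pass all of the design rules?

F1 only.

F1 (21 nt, A=5 T=2 G=7 C=7): length 21 ✓; 3' end TGC has 2 G/C ✓; Tm = 2·7 + 4·14 = 70°C ✓ — passes.
F2 (22 nt, A=10 T=4 G=4 C=4): length 22 ✓; 3' end AAA has 0 G/C, need ≥1 ✗; Tm = 2·14 + 4·8 = 60°C, outside 64–75°C ✗ — fails.
F3 (24 nt, A=5 T=4 G=5 C=10): length 24 ✓; 3' end GAC has 2 G/C ✓; Tm = 2·9 + 4·15 = 78°C, outside 64–75°C ✗ — fails.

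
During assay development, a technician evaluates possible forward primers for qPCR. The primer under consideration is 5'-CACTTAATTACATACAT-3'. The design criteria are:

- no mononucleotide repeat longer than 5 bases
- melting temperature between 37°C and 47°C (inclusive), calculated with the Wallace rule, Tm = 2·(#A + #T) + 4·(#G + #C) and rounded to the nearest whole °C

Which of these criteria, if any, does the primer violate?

Meets all criteria.

Base counts: A=7, T=6, G=0, C=4 (length 17).
homopolymer run: longest run = 2 ✓
Tm: Tm = 2·13 + 4·4 = 42°C ✓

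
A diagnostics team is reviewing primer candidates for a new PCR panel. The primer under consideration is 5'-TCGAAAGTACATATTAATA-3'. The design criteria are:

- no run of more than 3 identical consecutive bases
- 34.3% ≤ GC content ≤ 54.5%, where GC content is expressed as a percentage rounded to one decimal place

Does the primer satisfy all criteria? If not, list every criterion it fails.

Base counts: A=9, T=6, G=2, C=2 (length 19).
homopolymer run: longest run = 3 ✓
GC content: GC 4/19 = 21.1%, outside 34.3–54.5% ✗

Fails: GC content.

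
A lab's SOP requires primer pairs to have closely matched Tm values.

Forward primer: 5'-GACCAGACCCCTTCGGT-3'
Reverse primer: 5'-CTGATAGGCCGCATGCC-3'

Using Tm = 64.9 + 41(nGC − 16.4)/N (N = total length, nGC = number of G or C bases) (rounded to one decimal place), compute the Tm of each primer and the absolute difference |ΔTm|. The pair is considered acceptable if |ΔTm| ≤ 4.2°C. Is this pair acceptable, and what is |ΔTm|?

|ΔTm| = 0.0°C; the pair is acceptable.

Forward: G+C = 11, N = 17 → Tm = 64.9 + 41·(11 − 16.4)/17 = 51.9°C.
Reverse: G+C = 11, N = 17 → Tm = 64.9 + 41·(11 − 16.4)/17 = 51.9°C.
|ΔTm| = |51.9 − 51.9| = 0.0°C, ≤ 4.2°C.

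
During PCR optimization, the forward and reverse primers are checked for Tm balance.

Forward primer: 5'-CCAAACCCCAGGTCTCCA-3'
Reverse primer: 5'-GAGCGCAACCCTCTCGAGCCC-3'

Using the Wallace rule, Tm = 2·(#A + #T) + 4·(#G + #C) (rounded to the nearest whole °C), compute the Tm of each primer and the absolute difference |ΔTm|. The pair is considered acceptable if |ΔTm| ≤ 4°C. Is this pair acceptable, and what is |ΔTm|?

Forward: A=5 T=2 G=2 C=9 → Tm = 2·7 + 4·11 = 58°C.
Reverse: A=4 T=2 G=5 C=10 → Tm = 2·6 + 4·15 = 72°C.
|ΔTm| = |58 − 72| = 14°C, > 4°C.

|ΔTm| = 14°C; the pair is not acceptable.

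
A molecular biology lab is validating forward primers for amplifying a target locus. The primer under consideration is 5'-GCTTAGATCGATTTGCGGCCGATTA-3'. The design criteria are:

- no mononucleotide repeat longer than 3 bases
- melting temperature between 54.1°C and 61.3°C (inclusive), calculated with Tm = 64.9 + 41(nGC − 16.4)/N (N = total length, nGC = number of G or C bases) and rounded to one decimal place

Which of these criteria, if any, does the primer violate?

Base counts: A=5, T=8, G=7, C=5 (length 25).
homopolymer run: longest run = 3 ✓
Tm: Tm = 64.9 + 41·(12 − 16.4)/25 = 57.7°C ✓

Meets all criteria.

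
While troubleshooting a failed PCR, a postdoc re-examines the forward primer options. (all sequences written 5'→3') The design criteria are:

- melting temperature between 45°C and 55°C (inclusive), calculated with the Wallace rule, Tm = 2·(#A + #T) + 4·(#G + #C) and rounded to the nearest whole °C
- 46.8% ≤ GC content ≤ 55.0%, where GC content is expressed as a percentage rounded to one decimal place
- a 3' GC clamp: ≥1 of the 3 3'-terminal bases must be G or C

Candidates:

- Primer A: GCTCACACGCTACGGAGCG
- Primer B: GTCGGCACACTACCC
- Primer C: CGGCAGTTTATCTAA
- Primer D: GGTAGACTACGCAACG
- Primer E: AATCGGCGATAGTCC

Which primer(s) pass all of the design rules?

Primer A (19 nt, A=4 T=2 G=6 C=7): Tm = 2·6 + 4·13 = 64°C, outside 45–55°C ✗; GC 13/19 = 68.4%, outside 46.8–55.0% ✗; 3' end GCG has 3 G/C ✓ — fails.
Primer B (15 nt, A=3 T=2 G=3 C=7): Tm = 2·5 + 4·10 = 50°C ✓; GC 10/15 = 66.7%, outside 46.8–55.0% ✗; 3' end CCC has 3 G/C ✓ — fails.
Primer C (15 nt, A=4 T=5 G=3 C=3): Tm = 2·9 + 4·6 = 42°C, outside 45–55°C ✗; GC 6/15 = 40.0%, outside 46.8–55.0% ✗; 3' end TAA has 0 G/C, need ≥1 ✗ — fails.
Primer D (16 nt, A=5 T=2 G=5 C=4): Tm = 2·7 + 4·9 = 50°C ✓; GC 9/16 = 56.3%, outside 46.8–55.0% ✗; 3' end ACG has 2 G/C ✓ — fails.
Primer E (15 nt, A=4 T=3 G=4 C=4): Tm = 2·7 + 4·8 = 46°C ✓; GC 8/15 = 53.3% ✓; 3' end TCC has 2 G/C ✓ — passes.

Primer E only.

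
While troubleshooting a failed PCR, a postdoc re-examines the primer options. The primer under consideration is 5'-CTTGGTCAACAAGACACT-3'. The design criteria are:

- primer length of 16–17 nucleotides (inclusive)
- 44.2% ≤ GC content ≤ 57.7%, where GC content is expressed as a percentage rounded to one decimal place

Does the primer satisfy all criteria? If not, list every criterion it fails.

Base counts: A=6, T=4, G=3, C=5 (length 18).
length: length 18, outside 16–17 ✗
GC content: GC 8/18 = 44.4% ✓

Fails: length.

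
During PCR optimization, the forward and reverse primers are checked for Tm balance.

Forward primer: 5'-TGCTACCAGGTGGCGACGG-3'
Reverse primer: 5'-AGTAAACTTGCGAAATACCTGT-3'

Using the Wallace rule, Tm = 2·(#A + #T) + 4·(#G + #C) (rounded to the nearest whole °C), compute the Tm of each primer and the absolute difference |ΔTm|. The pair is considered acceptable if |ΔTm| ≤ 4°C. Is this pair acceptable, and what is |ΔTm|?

Forward: A=3 T=3 G=8 C=5 → Tm = 2·6 + 4·13 = 64°C.
Reverse: A=8 T=6 G=4 C=4 → Tm = 2·14 + 4·8 = 60°C.
|ΔTm| = |64 − 60| = 4°C, ≤ 4°C.

|ΔTm| = 4°C; the pair is acceptable.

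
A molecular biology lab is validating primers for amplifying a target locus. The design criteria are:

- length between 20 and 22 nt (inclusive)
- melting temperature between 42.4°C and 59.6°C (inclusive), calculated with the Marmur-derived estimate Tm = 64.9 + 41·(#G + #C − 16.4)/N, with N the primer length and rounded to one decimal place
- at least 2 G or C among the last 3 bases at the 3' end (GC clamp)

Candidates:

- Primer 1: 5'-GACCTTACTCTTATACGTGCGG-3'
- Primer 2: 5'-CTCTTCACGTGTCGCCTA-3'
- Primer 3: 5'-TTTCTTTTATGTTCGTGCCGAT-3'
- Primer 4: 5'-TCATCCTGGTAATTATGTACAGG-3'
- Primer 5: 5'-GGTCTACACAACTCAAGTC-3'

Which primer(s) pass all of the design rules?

Primer 1 only.

Primer 1 (22 nt, A=4 T=7 G=5 C=6): length 22 ✓; Tm = 64.9 + 41·(11 − 16.4)/22 = 54.8°C ✓; 3' end CGG has 3 G/C ✓ — passes.
Primer 2 (18 nt, A=2 T=6 G=3 C=7): length 18, outside 20–22 ✗; Tm = 64.9 + 41·(10 − 16.4)/18 = 50.3°C ✓; 3' end CTA has 1 G/C, need ≥2 ✗ — fails.
Primer 3 (22 nt, A=2 T=12 G=4 C=4): length 22 ✓; Tm = 64.9 + 41·(8 − 16.4)/22 = 49.2°C ✓; 3' end GAT has 1 G/C, need ≥2 ✗ — fails.
Primer 4 (23 nt, A=6 T=8 G=5 C=4): length 23, outside 20–22 ✗; Tm = 64.9 + 41·(9 − 16.4)/23 = 51.7°C ✓; 3' end AGG has 2 G/C ✓ — fails.
Primer 5 (19 nt, A=6 T=4 G=3 C=6): length 19, outside 20–22 ✗; Tm = 64.9 + 41·(9 − 16.4)/19 = 48.9°C ✓; 3' end GTC has 2 G/C ✓ — fails.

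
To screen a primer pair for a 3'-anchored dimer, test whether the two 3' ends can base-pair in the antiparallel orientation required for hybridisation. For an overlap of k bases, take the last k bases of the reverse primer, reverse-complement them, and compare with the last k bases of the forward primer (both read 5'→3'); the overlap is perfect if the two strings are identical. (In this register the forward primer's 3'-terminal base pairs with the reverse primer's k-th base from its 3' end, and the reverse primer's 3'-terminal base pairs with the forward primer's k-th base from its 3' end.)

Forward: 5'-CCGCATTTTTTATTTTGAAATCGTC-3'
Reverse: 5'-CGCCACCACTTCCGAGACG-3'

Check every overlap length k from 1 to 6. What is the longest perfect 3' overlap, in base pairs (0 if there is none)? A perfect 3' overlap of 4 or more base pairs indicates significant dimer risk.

Last 6 bases (5'→3') — forward …ATCGTC, reverse …GAGACG.
Reverse complement of the reverse primer's last 6 bases: CGTCTC; its first k bases are the reverse complement of the reverse primer's last k bases, so a perfect k-base overlap needs the forward primer's last k bases to equal them.
Comparing (forward last k vs required): k=1: C vs C ✓; k=2: TC vs CG ✗; k=3: GTC vs CGT ✗; k=4: CGTC vs CGTC ✓; k=5: TCGTC vs CGTCT ✗; k=6: ATCGTC vs CGTCTC ✗.
Perfect overlaps at k = 1, 4; the largest is 4.

Longest perfect overlap: 4 complementary base pairs; significant dimer risk (threshold 4).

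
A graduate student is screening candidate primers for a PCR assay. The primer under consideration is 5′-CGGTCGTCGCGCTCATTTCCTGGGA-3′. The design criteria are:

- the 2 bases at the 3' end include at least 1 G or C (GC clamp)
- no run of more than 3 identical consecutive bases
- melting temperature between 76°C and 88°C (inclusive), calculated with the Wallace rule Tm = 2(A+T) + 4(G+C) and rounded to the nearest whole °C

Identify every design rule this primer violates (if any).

Meets all criteria.

Base counts: A=2, T=7, G=8, C=8 (length 25).
GC clamp: 3' end GA has 1 G/C ✓
homopolymer run: longest run = 3 ✓
Tm: Tm = 2·9 + 4·16 = 82°C ✓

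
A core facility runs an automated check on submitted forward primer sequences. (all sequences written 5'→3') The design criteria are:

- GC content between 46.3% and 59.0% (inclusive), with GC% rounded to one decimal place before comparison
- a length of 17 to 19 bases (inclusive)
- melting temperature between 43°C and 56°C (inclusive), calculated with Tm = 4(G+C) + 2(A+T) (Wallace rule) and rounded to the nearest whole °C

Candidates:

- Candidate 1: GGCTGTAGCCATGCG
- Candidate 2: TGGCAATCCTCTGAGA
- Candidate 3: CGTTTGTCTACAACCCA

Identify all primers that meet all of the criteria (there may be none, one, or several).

Candidate 3 only.

Candidate 1 (15 nt, A=2 T=3 G=6 C=4): GC 10/15 = 66.7%, outside 46.3–59.0% ✗; length 15, outside 17–19 ✗; Tm = 2·5 + 4·10 = 50°C ✓ — fails.
Candidate 2 (16 nt, A=4 T=4 G=4 C=4): GC 8/16 = 50.0% ✓; length 16, outside 17–19 ✗; Tm = 2·8 + 4·8 = 48°C ✓ — fails.
Candidate 3 (17 nt, A=4 T=5 G=2 C=6): GC 8/17 = 47.1% ✓; length 17 ✓; Tm = 2·9 + 4·8 = 50°C ✓ — passes.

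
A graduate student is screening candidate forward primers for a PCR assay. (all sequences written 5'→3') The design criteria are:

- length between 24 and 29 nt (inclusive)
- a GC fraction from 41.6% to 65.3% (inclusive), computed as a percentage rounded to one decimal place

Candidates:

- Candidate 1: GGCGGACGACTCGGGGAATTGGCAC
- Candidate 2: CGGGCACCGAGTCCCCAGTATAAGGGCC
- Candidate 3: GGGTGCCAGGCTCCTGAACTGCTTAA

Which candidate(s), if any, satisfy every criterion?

Candidate 1 (25 nt, A=5 T=3 G=11 C=6): length 25 ✓; GC 17/25 = 68.0%, outside 41.6–65.3% ✗ — fails.
Candidate 2 (28 nt, A=6 T=3 G=9 C=10): length 28 ✓; GC 19/28 = 67.9%, outside 41.6–65.3% ✗ — fails.
Candidate 3 (26 nt, A=5 T=6 G=8 C=7): length 26 ✓; GC 15/26 = 57.7% ✓ — passes.

Candidate 3 only.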